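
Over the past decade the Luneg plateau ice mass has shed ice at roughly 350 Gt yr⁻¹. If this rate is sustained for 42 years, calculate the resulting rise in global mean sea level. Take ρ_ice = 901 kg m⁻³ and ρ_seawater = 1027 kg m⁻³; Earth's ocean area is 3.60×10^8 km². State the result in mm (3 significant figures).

≈ 39.8 mm

Total mass lost = 350 Gt/yr × 42 yr = 1.470×10^4 Gt = 1.470×10^16 kg.
ρ_w = 1027 kg m⁻³, so water volume = 1.470×10^16 / 1027 = 1.431×10^13 m³.
Δh = 1.431×10^13 / 3.60×10^14 = 0.0398 m = 39.8 mm.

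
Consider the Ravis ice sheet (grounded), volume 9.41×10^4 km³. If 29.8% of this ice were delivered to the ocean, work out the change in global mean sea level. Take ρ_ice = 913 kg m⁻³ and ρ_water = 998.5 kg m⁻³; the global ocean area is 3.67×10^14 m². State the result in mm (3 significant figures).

Ravis: 0.298 × 9.41×10^4 km³ × (913/998.5) = 2.564×10^4 km³ of water.
Spread over 3.67×10^14 m² of ocean, Δh = 2.564×10^13 / 3.67×10^14 = 0.0699 m = 69.9 mm.

≈ 69.9 mm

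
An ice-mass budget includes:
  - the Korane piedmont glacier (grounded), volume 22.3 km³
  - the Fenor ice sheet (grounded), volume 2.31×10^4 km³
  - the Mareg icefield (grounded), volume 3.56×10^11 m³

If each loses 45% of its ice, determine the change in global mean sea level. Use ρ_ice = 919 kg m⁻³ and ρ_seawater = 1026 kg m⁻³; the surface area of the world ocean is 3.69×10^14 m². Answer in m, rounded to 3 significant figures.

≈ 0.0256 m

Korane: 0.45 × 22.3 km³ × (919/1026) = 8.988 km³ of water.
Fenor: 0.45 × 2.31×10^4 km³ × (919/1026) = 9311 km³ of water.
Mareg: 0.45 × 3.56×10^11 m³ × (919/1026) = 1.435×10^11 m³ of water.
Total added water ≈ 9.463×10^12 m³ over 3.69×10^14 m² → Δh = 0.0256 m.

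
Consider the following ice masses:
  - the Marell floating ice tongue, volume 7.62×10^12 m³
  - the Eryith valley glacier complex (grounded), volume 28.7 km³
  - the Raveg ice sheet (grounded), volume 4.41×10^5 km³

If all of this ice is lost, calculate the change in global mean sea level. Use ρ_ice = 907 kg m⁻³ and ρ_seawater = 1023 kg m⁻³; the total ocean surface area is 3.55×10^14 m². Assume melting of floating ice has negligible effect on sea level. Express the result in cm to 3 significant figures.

≈ 110 cm

The Marell floating ice tongue is floating and already displaces its own weight of water, so its melt adds essentially nothing to sea level.
Eryith: 28.7 km³ × (907/1023) = 25.45 km³ of water.
Raveg: 4.41×10^5 km³ × (907/1023) = 3.910×10^5 km³ of water.
Total added water ≈ 3.910×10^14 m³ over 3.55×10^14 m² → Δh = 1.10 m = 110 cm.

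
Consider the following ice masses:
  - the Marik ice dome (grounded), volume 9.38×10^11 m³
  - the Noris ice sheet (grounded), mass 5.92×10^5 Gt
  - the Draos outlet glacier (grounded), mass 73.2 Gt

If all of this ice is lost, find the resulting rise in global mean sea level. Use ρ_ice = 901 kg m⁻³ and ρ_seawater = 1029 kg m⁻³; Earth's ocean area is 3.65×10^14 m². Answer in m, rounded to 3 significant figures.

≈ 1.58 m

Marik: 9.38×10^11 m³ × (901/1029) = 8.213×10^11 m³ of water.
Noris: 5.92×10^5 Gt = 5.920×10^17 kg; dividing by ρ_w = 1029 kg m⁻³ gives 5.753×10^14 m³ of water.
Draos: 73.2 Gt = 7.320×10^13 kg; dividing by ρ_w = 1029 kg m⁻³ gives 7.114×10^10 m³ of water.
Total added water ≈ 5.762×10^14 m³ over 3.65×10^14 m² → Δh = 1.58 m.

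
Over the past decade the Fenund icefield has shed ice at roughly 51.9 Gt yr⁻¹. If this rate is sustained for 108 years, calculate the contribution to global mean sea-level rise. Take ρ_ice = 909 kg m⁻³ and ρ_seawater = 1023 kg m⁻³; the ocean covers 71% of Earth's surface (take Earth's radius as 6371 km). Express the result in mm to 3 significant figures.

Total mass lost = 51.9 Gt/yr × 108 yr = 5605 Gt = 5.605×10^15 kg.
ρ_w = 1023 kg m⁻³, so water volume = 5.605×10^15 / 1023 = 5.479×10^12 m³.
Δh = 5.479×10^12 / 3.62×10^14 = 0.0151 m = 15.1 mm.

≈ 15.1 mm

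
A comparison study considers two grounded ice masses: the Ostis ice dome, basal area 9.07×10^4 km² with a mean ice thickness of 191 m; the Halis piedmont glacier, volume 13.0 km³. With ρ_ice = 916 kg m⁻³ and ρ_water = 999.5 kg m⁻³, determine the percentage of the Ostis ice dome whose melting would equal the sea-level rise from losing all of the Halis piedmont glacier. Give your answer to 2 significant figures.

≈ 0.075 %

Equal sea-level rise means equal mass of meltwater, i.e. equal mass of ice lost.
Ice mass of Halis: 1.191×10^13 kg; ice mass of Ostis: 1.587×10^16 kg.
Fraction required = 1.191×10^13 / 1.587×10^16 = 7.50×10^-4 → 0.075 %.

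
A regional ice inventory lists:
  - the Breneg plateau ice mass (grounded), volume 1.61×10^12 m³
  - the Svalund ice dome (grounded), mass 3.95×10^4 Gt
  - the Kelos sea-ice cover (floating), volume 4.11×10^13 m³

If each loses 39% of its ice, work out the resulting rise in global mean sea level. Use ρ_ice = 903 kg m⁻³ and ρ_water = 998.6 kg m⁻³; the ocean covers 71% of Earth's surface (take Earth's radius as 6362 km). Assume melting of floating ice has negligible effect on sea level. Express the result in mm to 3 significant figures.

≈ 44.3 mm

Breneg: 0.39 × 1.61×10^12 m³ × (903/998.6) = 5.678×10^11 m³ of water.
Svalund: 0.39 × 3.95×10^4 Gt = 1.540×10^16 kg; dividing by ρ_w = 998.6 kg m⁻³ gives 1.543×10^13 m³ of water.
The Kelos sea-ice cover is floating and already displaces its own weight of water, so its melt adds essentially nothing to sea level.
Total added water ≈ 1.599×10^13 m³ over 3.61×10^14 m² → Δh = 0.0443 m = 44.3 mm.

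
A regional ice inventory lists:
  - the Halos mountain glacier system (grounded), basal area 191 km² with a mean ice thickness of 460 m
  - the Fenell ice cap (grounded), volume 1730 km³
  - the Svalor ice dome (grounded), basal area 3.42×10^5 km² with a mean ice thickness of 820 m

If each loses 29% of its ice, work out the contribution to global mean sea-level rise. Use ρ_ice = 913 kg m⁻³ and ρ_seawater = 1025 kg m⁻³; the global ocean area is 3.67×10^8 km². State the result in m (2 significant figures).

Halos: ice volume = 191 km² × 460 m = 87.86 km³; 0.29 × 87.86 × (913/1025) = 22.70 km³ of water.
Fenell: 0.29 × 1730 km³ × (913/1025) = 446.9 km³ of water.
Svalor: ice volume = 3.42×10^5 km² × 820 m = 2.804×10^5 km³; 0.29 × 2.804×10^5 × (913/1025) = 7.244×10^4 km³ of water.
Total added water ≈ 7.291×10^13 m³ over 3.67×10^14 m² → Δh = 0.199 m.

≈ 0.20 m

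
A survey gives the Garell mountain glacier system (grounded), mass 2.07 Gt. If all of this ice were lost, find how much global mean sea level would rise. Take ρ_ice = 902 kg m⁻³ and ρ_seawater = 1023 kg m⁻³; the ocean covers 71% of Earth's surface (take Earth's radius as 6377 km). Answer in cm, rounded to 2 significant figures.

Garell: 2.07 Gt = 2.070×10^12 kg; dividing by ρ_w = 1023 kg m⁻³ gives 2.023×10^9 m³ of water.
Spread over 3.63×10^14 m² of ocean, Δh = 2.023×10^9 / 3.63×10^14 = 5.58×10^-6 m = 5.6×10^-4 cm.

≈ 5.6×10^-4 cm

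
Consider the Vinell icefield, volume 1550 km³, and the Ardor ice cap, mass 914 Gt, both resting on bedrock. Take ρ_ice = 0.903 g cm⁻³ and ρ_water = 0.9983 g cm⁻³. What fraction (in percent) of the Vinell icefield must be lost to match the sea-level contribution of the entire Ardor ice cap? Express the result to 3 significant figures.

≈ 65.3 %

Equal sea-level rise means equal mass of meltwater, i.e. equal mass of ice lost.
Ice mass of Ardor: 9.140×10^14 kg; ice mass of Vinell: 1.400×10^15 kg.
Fraction required = 9.140×10^14 / 1.400×10^15 = 0.653 → 65.3 %.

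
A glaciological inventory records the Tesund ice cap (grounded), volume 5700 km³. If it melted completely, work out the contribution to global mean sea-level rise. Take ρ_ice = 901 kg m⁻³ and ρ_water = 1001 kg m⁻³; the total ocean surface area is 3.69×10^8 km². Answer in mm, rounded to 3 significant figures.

Tesund: 5700 km³ × (901/1001) = 5131 km³ of water.
Spread over 3.69×10^14 m² of ocean, Δh = 5.131×10^12 / 3.69×10^14 = 0.0139 m = 13.9 mm.

≈ 13.9 mm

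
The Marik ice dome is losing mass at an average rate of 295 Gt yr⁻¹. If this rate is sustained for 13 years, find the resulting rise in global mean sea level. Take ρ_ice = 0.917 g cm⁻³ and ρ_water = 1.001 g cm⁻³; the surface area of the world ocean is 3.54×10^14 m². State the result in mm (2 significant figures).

Total mass lost = 295 Gt/yr × 13 yr = 3835 Gt = 3.835×10^15 kg.
ρ_w = 1.001 g cm⁻³ = 1001 kg m⁻³, so water volume = 3.835×10^15 / 1001 = 3.831×10^12 m³.
Δh = 3.831×10^12 / 3.54×10^14 = 0.0108 m = 11 mm.

≈ 11 mm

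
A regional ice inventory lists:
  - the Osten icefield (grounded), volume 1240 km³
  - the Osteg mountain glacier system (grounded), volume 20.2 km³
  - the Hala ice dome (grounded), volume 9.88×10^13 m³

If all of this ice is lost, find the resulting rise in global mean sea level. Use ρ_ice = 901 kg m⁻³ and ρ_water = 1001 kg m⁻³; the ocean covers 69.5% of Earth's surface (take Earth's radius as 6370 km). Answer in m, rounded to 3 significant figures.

Osten: 1240 km³ × (901/1001) = 1116 km³ of water.
Osteg: 20.2 km³ × (901/1001) = 18.18 km³ of water.
Hala: 9.88×10^13 m³ × (901/1001) = 8.893×10^13 m³ of water.
Total added water ≈ 9.006×10^13 m³ over 3.54×10^14 m² → Δh = 0.254 m.

≈ 0.254 m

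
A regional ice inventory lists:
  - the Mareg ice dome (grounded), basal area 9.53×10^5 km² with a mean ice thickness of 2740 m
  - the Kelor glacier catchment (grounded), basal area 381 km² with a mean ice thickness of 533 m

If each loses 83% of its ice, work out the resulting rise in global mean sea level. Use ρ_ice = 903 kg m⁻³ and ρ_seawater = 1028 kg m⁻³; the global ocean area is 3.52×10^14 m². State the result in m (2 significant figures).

≈ 5.4 m

Mareg: ice volume = 9.53×10^5 km² × 2740 m = 2.611×10^6 km³; 0.83 × 2.611×10^6 × (903/1028) = 1.904×10^6 km³ of water.
Kelor: ice volume = 381 km² × 533 m = 203.1 km³; 0.83 × 203.1 × (903/1028) = 148.1 km³ of water.
Total added water ≈ 1.904×10^15 m³ over 3.52×10^14 m² → Δh = 5.41 m.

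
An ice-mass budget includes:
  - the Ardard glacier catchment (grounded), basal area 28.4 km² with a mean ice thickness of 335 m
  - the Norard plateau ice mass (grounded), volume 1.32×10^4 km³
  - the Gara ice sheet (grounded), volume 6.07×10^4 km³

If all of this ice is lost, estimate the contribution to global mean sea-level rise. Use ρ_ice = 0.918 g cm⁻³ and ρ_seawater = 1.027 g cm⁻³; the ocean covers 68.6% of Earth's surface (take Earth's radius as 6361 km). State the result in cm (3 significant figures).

Ardard: ice volume = 28.4 km² × 335 m = 9.514 km³; 9.514 × (918/1027) = 8.504 km³ of water.
Norard: 1.32×10^4 km³ × (918/1027) = 1.180×10^4 km³ of water.
Gara: 6.07×10^4 km³ × (918/1027) = 5.426×10^4 km³ of water.
Total added water ≈ 6.607×10^13 m³ over 3.49×10^14 m² → Δh = 0.189 m = 18.9 cm.

≈ 18.9 cm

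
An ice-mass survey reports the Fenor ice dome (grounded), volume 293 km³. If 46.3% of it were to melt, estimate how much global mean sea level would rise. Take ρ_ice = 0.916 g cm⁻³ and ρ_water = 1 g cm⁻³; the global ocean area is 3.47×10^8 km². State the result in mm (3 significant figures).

Fenor: 0.463 × 293 km³ × (916/1000) = 124.3 km³ of water.
Spread over 3.47×10^14 m² of ocean, Δh = 1.243×10^11 / 3.47×10^14 = 3.58×10^-4 m = 0.358 mm.

≈ 0.358 mm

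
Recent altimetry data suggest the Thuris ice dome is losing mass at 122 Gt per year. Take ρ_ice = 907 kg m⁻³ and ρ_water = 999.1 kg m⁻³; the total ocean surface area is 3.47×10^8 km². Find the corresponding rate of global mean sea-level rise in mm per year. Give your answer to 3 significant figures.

ρ_w = 999.1 kg m⁻³. Annual water volume added = 122 Gt / ρ_w = 1.220×10^14 kg / 999.1 kg m⁻³ = 1.221×10^11 m³.
Δh per year = 1.221×10^11 / 3.47×10^14 = 3.52×10^-4 m = 0.352 mm.

≈ 0.352 mm/yr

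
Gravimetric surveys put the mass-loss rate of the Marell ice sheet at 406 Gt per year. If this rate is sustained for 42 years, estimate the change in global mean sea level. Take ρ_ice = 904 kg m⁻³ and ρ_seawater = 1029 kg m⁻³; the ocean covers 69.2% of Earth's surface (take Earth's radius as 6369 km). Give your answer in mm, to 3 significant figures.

Total mass lost = 406 Gt/yr × 42 yr = 1.705×10^4 Gt = 1.705×10^16 kg.
ρ_w = 1029 kg m⁻³, so water volume = 1.705×10^16 / 1029 = 1.657×10^13 m³.
Δh = 1.657×10^13 / 3.53×10^14 = 0.0470 m = 47.0 mm.

≈ 47.0 mm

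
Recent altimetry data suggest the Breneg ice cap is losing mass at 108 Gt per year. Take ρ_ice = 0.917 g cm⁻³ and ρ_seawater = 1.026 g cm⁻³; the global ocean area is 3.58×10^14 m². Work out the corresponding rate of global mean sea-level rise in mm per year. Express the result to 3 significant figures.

≈ 0.294 mm/yr

ρ_w = 1.026 g cm⁻³ = 1026 kg m⁻³. Annual water volume added = 108 Gt / ρ_w = 1.080×10^14 kg / 1026 kg m⁻³ = 1.053×10^11 m³.
Δh per year = 1.053×10^11 / 3.58×10^14 = 2.94×10^-4 m = 0.294 mm.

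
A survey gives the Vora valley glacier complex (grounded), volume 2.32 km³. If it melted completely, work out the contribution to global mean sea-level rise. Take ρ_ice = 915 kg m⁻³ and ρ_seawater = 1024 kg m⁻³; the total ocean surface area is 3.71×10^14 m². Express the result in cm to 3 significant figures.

Vora: 2.32 km³ × (915/1024) = 2.073 km³ of water.
Spread over 3.71×10^14 m² of ocean, Δh = 2.073×10^9 / 3.71×10^14 = 5.59×10^-6 m = 5.59×10^-4 cm.

≈ 5.59×10^-4 cm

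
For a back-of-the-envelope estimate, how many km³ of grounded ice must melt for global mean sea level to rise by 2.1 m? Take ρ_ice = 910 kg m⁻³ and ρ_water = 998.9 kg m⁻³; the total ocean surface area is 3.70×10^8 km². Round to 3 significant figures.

Required water volume = Δh × A = 2.1 m × 3.70×10^14 m² = 7.770×10^14 m³ = 7.770×10^5 km³.
Ice volume = water volume × ρ_w/ρ_ice = 7.770×10^5 × 998.9/910 = 8.53×10^5 km³.

≈ 8.53×10^5 km³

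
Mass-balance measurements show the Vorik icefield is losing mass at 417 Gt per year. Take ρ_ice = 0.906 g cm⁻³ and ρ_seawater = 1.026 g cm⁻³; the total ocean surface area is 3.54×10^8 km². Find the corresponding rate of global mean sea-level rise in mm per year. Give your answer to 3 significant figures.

ρ_w = 1.026 g cm⁻³ = 1026 kg m⁻³. Annual water volume added = 417 Gt / ρ_w = 4.170×10^14 kg / 1026 kg m⁻³ = 4.064×10^11 m³.
Δh per year = 4.064×10^11 / 3.54×10^14 = 1.15×10^-3 m = 1.15 mm.

≈ 1.15 mm/yr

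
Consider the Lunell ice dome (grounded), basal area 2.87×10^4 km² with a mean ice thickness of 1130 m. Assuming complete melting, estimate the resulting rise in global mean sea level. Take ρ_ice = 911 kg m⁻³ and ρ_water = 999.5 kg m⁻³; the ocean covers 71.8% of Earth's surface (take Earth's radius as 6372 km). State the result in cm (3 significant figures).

Lunell: ice volume = 2.87×10^4 km² × 1130 m = 3.243×10^4 km³; 3.243×10^4 × (911/999.5) = 2.956×10^4 km³ of water.
Spread over 3.66×10^14 m² of ocean, Δh = 2.956×10^13 / 3.66×10^14 = 0.0807 m = 8.07 cm.

≈ 8.07 cm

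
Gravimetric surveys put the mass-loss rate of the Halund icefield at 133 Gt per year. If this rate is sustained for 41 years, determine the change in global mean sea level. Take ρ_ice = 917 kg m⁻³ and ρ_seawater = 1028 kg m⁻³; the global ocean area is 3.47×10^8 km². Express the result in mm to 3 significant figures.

Total mass lost = 133 Gt/yr × 41 yr = 5453 Gt = 5.453×10^15 kg.
ρ_w = 1028 kg m⁻³, so water volume = 5.453×10^15 / 1028 = 5.304×10^12 m³.
Δh = 5.304×10^12 / 3.47×10^14 = 0.0153 m = 15.3 mm.

≈ 15.3 mm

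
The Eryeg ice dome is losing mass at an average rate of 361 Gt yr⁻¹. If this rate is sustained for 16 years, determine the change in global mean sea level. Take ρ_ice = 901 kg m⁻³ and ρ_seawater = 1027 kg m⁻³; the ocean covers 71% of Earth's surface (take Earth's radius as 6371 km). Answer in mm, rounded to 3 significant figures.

≈ 15.5 mm

Total mass lost = 361 Gt/yr × 16 yr = 5776 Gt = 5.776×10^15 kg.
ρ_w = 1027 kg m⁻³, so water volume = 5.776×10^15 / 1027 = 5.624×10^12 m³.
Δh = 5.624×10^12 / 3.62×10^14 = 0.0155 m = 15.5 mm.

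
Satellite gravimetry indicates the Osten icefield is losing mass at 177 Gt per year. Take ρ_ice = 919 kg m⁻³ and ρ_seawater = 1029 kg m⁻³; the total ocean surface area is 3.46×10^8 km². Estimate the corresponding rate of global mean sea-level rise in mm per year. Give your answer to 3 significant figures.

ρ_w = 1029 kg m⁻³. Annual water volume added = 177 Gt / ρ_w = 1.770×10^14 kg / 1029 kg m⁻³ = 1.720×10^11 m³.
Δh per year = 1.720×10^11 / 3.46×10^14 = 4.97×10^-4 m = 0.497 mm.

≈ 0.497 mm/yr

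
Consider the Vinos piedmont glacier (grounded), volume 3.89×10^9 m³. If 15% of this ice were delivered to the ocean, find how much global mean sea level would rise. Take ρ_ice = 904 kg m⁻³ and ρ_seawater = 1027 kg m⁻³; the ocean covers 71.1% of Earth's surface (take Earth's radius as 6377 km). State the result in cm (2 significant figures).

Vinos: 0.15 × 3.89×10^9 m³ × (904/1027) = 5.136×10^8 m³ of water.
Spread over 3.63×10^14 m² of ocean, Δh = 5.136×10^8 / 3.63×10^14 = 1.41×10^-6 m = 1.4×10^-4 cm.

≈ 1.4×10^-4 cm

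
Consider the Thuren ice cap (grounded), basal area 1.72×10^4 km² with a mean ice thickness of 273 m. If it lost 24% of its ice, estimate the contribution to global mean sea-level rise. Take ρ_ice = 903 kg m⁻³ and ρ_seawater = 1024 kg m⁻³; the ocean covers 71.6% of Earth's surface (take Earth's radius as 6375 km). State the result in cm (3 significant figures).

Thuren: ice volume = 1.72×10^4 km² × 273 m = 4696 km³; 0.24 × 4696 × (903/1024) = 993.8 km³ of water.
Spread over 3.66×10^14 m² of ocean, Δh = 9.938×10^11 / 3.66×10^14 = 2.72×10^-3 m = 0.272 cm.

≈ 0.272 cm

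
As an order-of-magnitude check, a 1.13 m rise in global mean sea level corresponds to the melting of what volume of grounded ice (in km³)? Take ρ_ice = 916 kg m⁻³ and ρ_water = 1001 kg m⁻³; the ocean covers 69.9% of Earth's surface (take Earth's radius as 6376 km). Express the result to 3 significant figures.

Required water volume = Δh × A = 1.13 m × 3.57×10^14 m² = 4.035×10^14 m³ = 4.035×10^5 km³.
Ice volume = water volume × ρ_w/ρ_ice = 4.035×10^5 × 1001/916 = 4.41×10^5 km³.

≈ 4.41×10^5 km³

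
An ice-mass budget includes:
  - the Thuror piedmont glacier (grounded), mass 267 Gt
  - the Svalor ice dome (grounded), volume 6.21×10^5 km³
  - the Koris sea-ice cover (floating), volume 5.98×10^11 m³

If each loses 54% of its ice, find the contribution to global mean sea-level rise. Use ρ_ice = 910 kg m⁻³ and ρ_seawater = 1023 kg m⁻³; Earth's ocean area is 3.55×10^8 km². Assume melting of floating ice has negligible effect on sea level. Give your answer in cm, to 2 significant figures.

≈ 84 cm

Thuror: 0.54 × 267 Gt = 1.442×10^14 kg; dividing by ρ_w = 1023 kg m⁻³ gives 1.409×10^11 m³ of water.
Svalor: 0.54 × 6.21×10^5 km³ × (910/1023) = 2.983×10^5 km³ of water.
The Koris sea-ice cover is floating and already displaces its own weight of water, so its melt adds essentially nothing to sea level.
Total added water ≈ 2.984×10^14 m³ over 3.55×10^14 m² → Δh = 0.841 m = 84 cm.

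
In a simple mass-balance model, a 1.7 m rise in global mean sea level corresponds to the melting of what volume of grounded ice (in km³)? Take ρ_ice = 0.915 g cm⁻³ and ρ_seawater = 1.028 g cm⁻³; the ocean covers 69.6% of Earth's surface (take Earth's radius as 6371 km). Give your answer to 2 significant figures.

≈ 6.8×10^5 km³

Required water volume = Δh × A = 1.7 m × 3.55×10^14 m² = 6.035×10^14 m³ = 6.035×10^5 km³.
Ice volume = water volume × ρ_w/ρ_ice = 6.035×10^5 × 1028/915 = 6.8×10^5 km³.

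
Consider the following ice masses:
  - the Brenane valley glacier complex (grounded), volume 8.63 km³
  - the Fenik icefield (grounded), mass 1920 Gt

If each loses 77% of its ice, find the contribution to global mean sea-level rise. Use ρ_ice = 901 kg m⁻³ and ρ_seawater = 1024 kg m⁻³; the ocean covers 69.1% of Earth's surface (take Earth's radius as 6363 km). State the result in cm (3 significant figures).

≈ 0.412 cm

Brenane: 0.77 × 8.63 km³ × (901/1024) = 5.847 km³ of water.
Fenik: 0.77 × 1920 Gt = 1.478×10^15 kg; dividing by ρ_w = 1024 kg m⁻³ gives 1.444×10^12 m³ of water.
Total added water ≈ 1.450×10^12 m³ over 3.52×10^14 m² → Δh = 4.12×10^-3 m = 0.412 cm.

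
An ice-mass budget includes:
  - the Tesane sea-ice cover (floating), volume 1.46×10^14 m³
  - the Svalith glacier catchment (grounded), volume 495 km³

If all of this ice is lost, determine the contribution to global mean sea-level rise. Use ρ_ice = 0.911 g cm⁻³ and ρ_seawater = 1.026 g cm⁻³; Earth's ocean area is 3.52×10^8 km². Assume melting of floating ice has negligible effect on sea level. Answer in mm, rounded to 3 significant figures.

≈ 1.25 mm

The Tesane sea-ice cover is floating and already displaces its own weight of water, so its melt adds essentially nothing to sea level.
Svalith: 495 km³ × (911/1026) = 439.5 km³ of water.
Total added water ≈ 4.395×10^11 m³ over 3.52×10^14 m² → Δh = 1.25×10^-3 m = 1.25 mm.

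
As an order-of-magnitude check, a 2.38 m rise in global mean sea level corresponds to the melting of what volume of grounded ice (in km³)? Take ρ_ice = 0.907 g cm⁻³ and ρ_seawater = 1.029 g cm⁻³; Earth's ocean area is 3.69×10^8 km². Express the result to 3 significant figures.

Required water volume = Δh × A = 2.38 m × 3.69×10^14 m² = 8.782×10^14 m³ = 8.782×10^5 km³.
Ice volume = water volume × ρ_w/ρ_ice = 8.782×10^5 × 1029/907 = 9.96×10^5 km³.

≈ 9.96×10^5 km³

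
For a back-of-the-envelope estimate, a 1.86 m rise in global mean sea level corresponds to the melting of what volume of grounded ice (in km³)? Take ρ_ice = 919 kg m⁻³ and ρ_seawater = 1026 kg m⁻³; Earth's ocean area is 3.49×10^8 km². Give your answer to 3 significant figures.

Required water volume = Δh × A = 1.86 m × 3.49×10^14 m² = 6.491×10^14 m³ = 6.491×10^5 km³.
Ice volume = water volume × ρ_w/ρ_ice = 6.491×10^5 × 1026/919 = 7.25×10^5 km³.

≈ 7.25×10^5 km³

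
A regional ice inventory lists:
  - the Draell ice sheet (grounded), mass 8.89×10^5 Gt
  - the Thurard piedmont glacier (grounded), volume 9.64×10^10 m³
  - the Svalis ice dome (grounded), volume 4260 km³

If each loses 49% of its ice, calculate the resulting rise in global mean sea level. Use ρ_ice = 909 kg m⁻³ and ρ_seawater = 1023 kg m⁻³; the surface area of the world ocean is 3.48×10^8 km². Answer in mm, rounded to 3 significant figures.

≈ 1230 mm

Draell: 0.49 × 8.89×10^5 Gt = 4.356×10^17 kg; dividing by ρ_w = 1023 kg m⁻³ gives 4.258×10^14 m³ of water.
Thurard: 0.49 × 9.64×10^10 m³ × (909/1023) = 4.197×10^10 m³ of water.
Svalis: 0.49 × 4260 km³ × (909/1023) = 1855 km³ of water.
Total added water ≈ 4.277×10^14 m³ over 3.48×10^14 m² → Δh = 1.23 m = 1230 mm.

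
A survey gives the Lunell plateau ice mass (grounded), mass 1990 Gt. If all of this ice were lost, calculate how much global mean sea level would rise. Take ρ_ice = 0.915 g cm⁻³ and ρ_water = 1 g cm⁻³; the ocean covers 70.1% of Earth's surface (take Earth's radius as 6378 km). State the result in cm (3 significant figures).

Lunell: 1990 Gt = 1.990×10^15 kg; dividing by ρ_w = 1 g cm⁻³ = 1000 kg m⁻³ gives 1.990×10^12 m³ of water.
Spread over 3.58×10^14 m² of ocean, Δh = 1.990×10^12 / 3.58×10^14 = 5.55×10^-3 m = 0.555 cm.

≈ 0.555 cm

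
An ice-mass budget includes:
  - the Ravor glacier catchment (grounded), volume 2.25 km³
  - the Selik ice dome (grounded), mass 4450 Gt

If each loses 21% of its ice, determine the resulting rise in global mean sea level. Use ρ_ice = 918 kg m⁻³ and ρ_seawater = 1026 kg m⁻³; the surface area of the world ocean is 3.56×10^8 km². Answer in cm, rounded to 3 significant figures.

≈ 0.256 cm

Ravor: 0.21 × 2.25 km³ × (918/1026) = 0.4228 km³ of water.
Selik: 0.21 × 4450 Gt = 9.345×10^14 kg; dividing by ρ_w = 1026 kg m⁻³ gives 9.108×10^11 m³ of water.
Total added water ≈ 9.112×10^11 m³ over 3.56×10^14 m² → Δh = 2.56×10^-3 m = 0.256 cm.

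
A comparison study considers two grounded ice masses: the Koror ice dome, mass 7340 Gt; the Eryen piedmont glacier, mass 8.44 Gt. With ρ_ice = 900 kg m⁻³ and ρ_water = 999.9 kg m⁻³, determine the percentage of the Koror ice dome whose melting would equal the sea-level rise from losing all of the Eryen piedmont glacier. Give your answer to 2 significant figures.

Equal sea-level rise means equal mass of meltwater, i.e. equal mass of ice lost.
Ice mass of Eryen: 8.440×10^12 kg; ice mass of Koror: 7.340×10^15 kg.
Fraction required = 8.440×10^12 / 7.340×10^15 = 1.15×10^-3 → 0.11 %.

≈ 0.11 %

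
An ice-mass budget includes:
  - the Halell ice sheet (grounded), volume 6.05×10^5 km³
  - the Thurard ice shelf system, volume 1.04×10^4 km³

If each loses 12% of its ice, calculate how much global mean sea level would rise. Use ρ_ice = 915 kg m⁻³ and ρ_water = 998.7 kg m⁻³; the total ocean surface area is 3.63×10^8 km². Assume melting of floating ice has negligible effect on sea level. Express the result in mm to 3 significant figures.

Halell: 0.12 × 6.05×10^5 km³ × (915/998.7) = 6.652×10^4 km³ of water.
The Thurard ice shelf system is floating and already displaces its own weight of water, so its melt adds essentially nothing to sea level.
Total added water ≈ 6.652×10^13 m³ over 3.63×10^14 m² → Δh = 0.183 m = 183 mm.

≈ 183 mm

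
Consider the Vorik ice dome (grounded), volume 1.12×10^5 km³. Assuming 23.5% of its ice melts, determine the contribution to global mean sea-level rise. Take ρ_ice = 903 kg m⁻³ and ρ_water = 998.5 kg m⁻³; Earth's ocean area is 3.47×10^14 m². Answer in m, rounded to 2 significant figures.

≈ 0.069 m

Vorik: 0.235 × 1.12×10^5 km³ × (903/998.5) = 2.380×10^4 km³ of water.
Spread over 3.47×10^14 m² of ocean, Δh = 2.380×10^13 / 3.47×10^14 = 0.0686 m.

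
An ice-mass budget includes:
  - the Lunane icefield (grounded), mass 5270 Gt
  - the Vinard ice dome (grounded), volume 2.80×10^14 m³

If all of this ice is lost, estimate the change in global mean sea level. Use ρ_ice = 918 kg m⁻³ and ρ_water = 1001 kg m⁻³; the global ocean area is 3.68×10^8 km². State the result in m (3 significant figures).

≈ 0.712 m

Lunane: 5270 Gt = 5.270×10^15 kg; dividing by ρ_w = 1001 kg m⁻³ gives 5.265×10^12 m³ of water.
Vinard: 2.80×10^14 m³ × (918/1001) = 2.568×10^14 m³ of water.
Total added water ≈ 2.620×10^14 m³ over 3.68×10^14 m² → Δh = 0.712 m.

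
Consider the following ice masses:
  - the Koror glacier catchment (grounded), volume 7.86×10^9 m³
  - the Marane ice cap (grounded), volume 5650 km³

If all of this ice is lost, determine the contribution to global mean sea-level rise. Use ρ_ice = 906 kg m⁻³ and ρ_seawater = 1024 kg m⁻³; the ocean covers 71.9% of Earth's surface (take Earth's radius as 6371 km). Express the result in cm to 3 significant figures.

≈ 1.36 cm

Koror: 7.86×10^9 m³ × (906/1024) = 6.954×10^9 m³ of water.
Marane: 5650 km³ × (906/1024) = 4999 km³ of water.
Total added water ≈ 5.006×10^12 m³ over 3.67×10^14 m² → Δh = 0.0136 m = 1.36 cm.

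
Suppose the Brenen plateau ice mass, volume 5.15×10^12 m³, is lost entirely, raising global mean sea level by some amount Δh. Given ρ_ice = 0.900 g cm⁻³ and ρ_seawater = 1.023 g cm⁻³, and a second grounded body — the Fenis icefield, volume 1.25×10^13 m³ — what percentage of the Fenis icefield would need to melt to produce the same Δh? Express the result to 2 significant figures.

Equal sea-level rise means equal mass of meltwater, i.e. equal mass of ice lost.
Ice mass of Brenen: 4.635×10^15 kg; ice mass of Fenis: 1.125×10^16 kg.
Fraction required = 4.635×10^15 / 1.125×10^16 = 0.412 → 41 %.

≈ 41 %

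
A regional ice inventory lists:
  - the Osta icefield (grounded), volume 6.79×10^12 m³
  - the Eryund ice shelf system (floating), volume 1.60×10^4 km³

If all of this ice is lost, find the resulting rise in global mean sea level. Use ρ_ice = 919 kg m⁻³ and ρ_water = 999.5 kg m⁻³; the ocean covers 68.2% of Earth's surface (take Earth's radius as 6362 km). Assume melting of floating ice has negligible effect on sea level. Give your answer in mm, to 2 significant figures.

≈ 18 mm

Osta: 6.79×10^12 m³ × (919/999.5) = 6.243×10^12 m³ of water.
The Eryund ice shelf system is floating and already displaces its own weight of water, so its melt adds essentially nothing to sea level.
Total added water ≈ 6.243×10^12 m³ over 3.47×10^14 m² → Δh = 0.0180 m = 18 mm.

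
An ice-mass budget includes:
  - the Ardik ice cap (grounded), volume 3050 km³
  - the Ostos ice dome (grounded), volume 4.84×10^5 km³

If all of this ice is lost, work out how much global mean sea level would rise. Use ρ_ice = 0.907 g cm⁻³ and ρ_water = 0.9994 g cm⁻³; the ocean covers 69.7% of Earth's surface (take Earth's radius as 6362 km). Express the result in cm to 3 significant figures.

≈ 125 cm

Ardik: 3050 km³ × (907/999.4) = 2768 km³ of water.
Ostos: 4.84×10^5 km³ × (907/999.4) = 4.393×10^5 km³ of water.
Total added water ≈ 4.420×10^14 m³ over 3.55×10^14 m² → Δh = 1.25 m = 125 cm.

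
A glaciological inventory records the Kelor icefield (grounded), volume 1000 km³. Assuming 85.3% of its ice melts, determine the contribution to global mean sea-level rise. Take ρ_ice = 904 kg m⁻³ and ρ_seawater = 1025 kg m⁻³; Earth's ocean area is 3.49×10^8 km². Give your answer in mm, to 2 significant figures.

Kelor: 0.853 × 1000 km³ × (904/1025) = 752.3 km³ of water.
Spread over 3.49×10^14 m² of ocean, Δh = 7.523×10^11 / 3.49×10^14 = 2.16×10^-3 m = 2.2 mm.

≈ 2.2 mm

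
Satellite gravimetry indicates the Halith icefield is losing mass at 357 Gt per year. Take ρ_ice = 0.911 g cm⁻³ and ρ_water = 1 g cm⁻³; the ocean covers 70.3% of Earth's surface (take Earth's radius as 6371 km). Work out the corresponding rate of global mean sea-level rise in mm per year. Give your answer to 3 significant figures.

≈ 0.996 mm/yr

ρ_w = 1 g cm⁻³ = 1000 kg m⁻³. Annual water volume added = 357 Gt / ρ_w = 3.570×10^14 kg / 1000 kg m⁻³ = 3.570×10^11 m³.
Δh per year = 3.570×10^11 / 3.59×10^14 = 9.96×10^-4 m = 0.996 mm.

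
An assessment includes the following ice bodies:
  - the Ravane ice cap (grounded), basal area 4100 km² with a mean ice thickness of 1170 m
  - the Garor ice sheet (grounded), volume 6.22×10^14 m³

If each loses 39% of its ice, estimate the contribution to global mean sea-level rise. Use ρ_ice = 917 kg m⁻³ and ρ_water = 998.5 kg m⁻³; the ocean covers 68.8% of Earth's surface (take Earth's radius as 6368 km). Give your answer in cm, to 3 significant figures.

≈ 64.0 cm

Ravane: ice volume = 4100 km² × 1170 m = 4797 km³; 0.39 × 4797 × (917/998.5) = 1718 km³ of water.
Garor: 0.39 × 6.22×10^14 m³ × (917/998.5) = 2.228×10^14 m³ of water.
Total added water ≈ 2.245×10^14 m³ over 3.51×10^14 m² → Δh = 0.640 m = 64.0 cm.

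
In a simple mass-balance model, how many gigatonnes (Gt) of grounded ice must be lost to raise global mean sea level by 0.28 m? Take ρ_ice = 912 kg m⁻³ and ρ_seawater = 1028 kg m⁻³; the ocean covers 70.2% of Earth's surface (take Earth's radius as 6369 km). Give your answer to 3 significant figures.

≈ 1.03×10^5 Gt

Required water volume = Δh × A = 0.28 m × 3.58×10^14 m² = 1.002×10^14 m³.
ρ_w = 1028 kg m⁻³, so the mass of water = 1.002×10^14 m³ × 1028 kg m⁻³ = 1.030×10^17 kg = 1.03×10^5 Gt (and the same mass of ice, by conservation).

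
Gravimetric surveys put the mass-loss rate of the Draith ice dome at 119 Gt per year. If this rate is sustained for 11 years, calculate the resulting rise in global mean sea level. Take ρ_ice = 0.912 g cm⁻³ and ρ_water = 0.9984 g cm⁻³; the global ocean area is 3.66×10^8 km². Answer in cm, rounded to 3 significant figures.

Total mass lost = 119 Gt/yr × 11 yr = 1309 Gt = 1.309×10^15 kg.
ρ_w = 0.9984 g cm⁻³ = 998.4 kg m⁻³, so water volume = 1.309×10^15 / 998.4 = 1.311×10^12 m³.
Δh = 1.311×10^12 / 3.66×10^14 = 3.58×10^-3 m = 0.358 cm.

≈ 0.358 cm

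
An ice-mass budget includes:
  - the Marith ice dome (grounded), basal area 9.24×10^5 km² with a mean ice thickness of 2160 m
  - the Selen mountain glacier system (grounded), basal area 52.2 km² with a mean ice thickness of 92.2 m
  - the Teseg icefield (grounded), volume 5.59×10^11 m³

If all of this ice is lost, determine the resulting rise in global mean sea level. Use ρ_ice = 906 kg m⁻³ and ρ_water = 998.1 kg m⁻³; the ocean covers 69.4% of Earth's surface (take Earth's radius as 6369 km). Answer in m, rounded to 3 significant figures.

Marith: ice volume = 9.24×10^5 km² × 2160 m = 1.996×10^6 km³; 1.996×10^6 × (906/998.1) = 1.812×10^6 km³ of water.
Selen: ice volume = 52.2 km² × 92.2 m = 4.813 km³; 4.813 × (906/998.1) = 4.369 km³ of water.
Teseg: 5.59×10^11 m³ × (906/998.1) = 5.074×10^11 m³ of water.
Total added water ≈ 1.812×10^15 m³ over 3.54×10^14 m² → Δh = 5.12 m.

≈ 5.12 m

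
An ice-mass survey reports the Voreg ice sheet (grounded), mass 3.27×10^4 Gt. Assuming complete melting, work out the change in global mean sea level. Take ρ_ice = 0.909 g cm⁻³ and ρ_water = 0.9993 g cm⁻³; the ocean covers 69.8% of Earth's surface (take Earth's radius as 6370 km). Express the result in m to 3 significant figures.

Voreg: 3.27×10^4 Gt = 3.270×10^16 kg; dividing by ρ_w = 0.9993 g cm⁻³ = 999.3 kg m⁻³ gives 3.272×10^13 m³ of water.
Spread over 3.56×10^14 m² of ocean, Δh = 3.272×10^13 / 3.56×10^14 = 0.0919 m.

≈ 0.0919 m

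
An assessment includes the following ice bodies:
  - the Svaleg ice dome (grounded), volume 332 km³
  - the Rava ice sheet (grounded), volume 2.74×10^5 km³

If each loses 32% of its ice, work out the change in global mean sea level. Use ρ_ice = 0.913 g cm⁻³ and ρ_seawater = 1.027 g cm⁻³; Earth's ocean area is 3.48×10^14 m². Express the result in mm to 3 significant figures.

Svaleg: 0.32 × 332 km³ × (913/1027) = 94.45 km³ of water.
Rava: 0.32 × 2.74×10^5 km³ × (913/1027) = 7.795×10^4 km³ of water.
Total added water ≈ 7.804×10^13 m³ over 3.48×10^14 m² → Δh = 0.224 m = 224 mm.

≈ 224 mm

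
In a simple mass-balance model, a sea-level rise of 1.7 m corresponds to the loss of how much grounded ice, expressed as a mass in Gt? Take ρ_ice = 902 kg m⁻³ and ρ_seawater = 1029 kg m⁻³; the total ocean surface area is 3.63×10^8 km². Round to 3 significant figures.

≈ 6.35×10^5 Gt

Required water volume = Δh × A = 1.7 m × 3.63×10^14 m² = 6.171×10^14 m³.
ρ_w = 1029 kg m⁻³, so the mass of water = 6.171×10^14 m³ × 1029 kg m⁻³ = 6.350×10^17 kg = 6.35×10^5 Gt (and the same mass of ice, by conservation).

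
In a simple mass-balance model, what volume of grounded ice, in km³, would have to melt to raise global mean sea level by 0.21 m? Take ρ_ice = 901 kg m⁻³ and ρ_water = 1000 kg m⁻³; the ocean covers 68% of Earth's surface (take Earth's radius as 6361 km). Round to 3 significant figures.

Required water volume = Δh × A = 0.21 m × 3.46×10^14 m² = 7.261×10^13 m³ = 7.261×10^4 km³.
Ice volume = water volume × ρ_w/ρ_ice = 7.261×10^4 × 1000/901 = 8.06×10^4 km³.

≈ 8.06×10^4 km³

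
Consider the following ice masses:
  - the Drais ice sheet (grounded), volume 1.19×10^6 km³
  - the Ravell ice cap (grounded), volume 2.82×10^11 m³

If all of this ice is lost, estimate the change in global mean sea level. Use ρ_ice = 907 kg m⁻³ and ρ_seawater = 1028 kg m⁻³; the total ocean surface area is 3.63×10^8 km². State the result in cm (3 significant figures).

Drais: 1.19×10^6 km³ × (907/1028) = 1.050×10^6 km³ of water.
Ravell: 2.82×10^11 m³ × (907/1028) = 2.488×10^11 m³ of water.
Total added water ≈ 1.050×10^15 m³ over 3.63×10^14 m² → Δh = 2.89 m = 289 cm.

≈ 289 cm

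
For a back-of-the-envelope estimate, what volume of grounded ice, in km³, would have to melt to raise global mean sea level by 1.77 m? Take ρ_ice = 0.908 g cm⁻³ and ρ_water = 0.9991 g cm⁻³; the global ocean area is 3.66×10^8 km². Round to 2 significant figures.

≈ 7.1×10^5 km³

Required water volume = Δh × A = 1.77 m × 3.66×10^14 m² = 6.478×10^14 m³ = 6.478×10^5 km³.
Ice volume = water volume × ρ_w/ρ_ice = 6.478×10^5 × 999.1/908 = 7.1×10^5 km³.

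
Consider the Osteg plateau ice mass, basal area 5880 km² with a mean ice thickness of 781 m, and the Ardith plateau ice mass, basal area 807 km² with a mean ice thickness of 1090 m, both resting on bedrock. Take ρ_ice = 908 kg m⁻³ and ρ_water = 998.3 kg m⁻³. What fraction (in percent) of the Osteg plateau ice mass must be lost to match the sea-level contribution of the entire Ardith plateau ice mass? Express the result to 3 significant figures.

Equal sea-level rise means equal mass of meltwater, i.e. equal mass of ice lost.
Ice mass of Ardith: 7.987×10^14 kg; ice mass of Osteg: 4.170×10^15 kg.
Fraction required = 7.987×10^14 / 4.170×10^15 = 0.192 → 19.2 %.

≈ 19.2 %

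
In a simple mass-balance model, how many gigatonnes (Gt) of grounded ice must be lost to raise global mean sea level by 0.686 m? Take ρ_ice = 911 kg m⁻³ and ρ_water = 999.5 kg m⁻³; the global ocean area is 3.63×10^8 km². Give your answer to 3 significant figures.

Required water volume = Δh × A = 0.686 m × 3.63×10^14 m² = 2.490×10^14 m³.
ρ_w = 999.5 kg m⁻³, so the mass of water = 2.490×10^14 m³ × 999.5 kg m⁻³ = 2.489×10^17 kg = 2.49×10^5 Gt (and the same mass of ice, by conservation).

≈ 2.49×10^5 Gt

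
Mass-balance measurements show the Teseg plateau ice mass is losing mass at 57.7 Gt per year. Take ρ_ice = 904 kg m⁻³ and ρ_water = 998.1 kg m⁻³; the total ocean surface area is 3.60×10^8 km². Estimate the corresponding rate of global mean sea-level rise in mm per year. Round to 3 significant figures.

≈ 0.161 mm/yr

ρ_w = 998.1 kg m⁻³. Annual water volume added = 57.7 Gt / ρ_w = 5.770×10^13 kg / 998.1 kg m⁻³ = 5.781×10^10 m³.
Δh per year = 5.781×10^10 / 3.60×10^14 = 1.61×10^-4 m = 0.161 mm.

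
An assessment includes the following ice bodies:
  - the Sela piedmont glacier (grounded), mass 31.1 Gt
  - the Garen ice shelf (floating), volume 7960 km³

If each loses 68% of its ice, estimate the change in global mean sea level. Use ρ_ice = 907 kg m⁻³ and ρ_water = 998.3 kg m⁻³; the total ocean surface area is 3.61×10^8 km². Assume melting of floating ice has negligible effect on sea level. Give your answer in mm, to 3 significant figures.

Sela: 0.68 × 31.1 Gt = 2.115×10^13 kg; dividing by ρ_w = 998.3 kg m⁻³ gives 2.118×10^10 m³ of water.
The Garen ice shelf is floating and already displaces its own weight of water, so its melt adds essentially nothing to sea level.
Total added water ≈ 2.118×10^10 m³ over 3.61×10^14 m² → Δh = 5.87×10^-5 m = 0.0587 mm.

≈ 0.0587 mm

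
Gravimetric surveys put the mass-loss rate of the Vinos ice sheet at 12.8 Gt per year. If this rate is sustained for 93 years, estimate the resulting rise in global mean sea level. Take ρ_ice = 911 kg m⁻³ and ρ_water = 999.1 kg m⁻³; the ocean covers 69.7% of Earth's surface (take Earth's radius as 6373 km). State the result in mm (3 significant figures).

≈ 3.35 mm

Total mass lost = 12.8 Gt/yr × 93 yr = 1190 Gt = 1.190×10^15 kg.
ρ_w = 999.1 kg m⁻³, so water volume = 1.190×10^15 / 999.1 = 1.191×10^12 m³.
Δh = 1.191×10^12 / 3.56×10^14 = 3.35×10^-3 m = 3.35 mm.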